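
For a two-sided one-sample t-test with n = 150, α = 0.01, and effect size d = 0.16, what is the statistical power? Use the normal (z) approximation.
Power ≈ 0.27

Power calculation (one-sample t-test, normal approximation):
z_β = d · √n - z_{α/2}
z_β = 0.16 · √150 - 2.576
z_β = 0.16 · 12.247 - 2.576
z_β = -0.616

Power = Φ(z_β) = Φ(-0.616) ≈ 0.269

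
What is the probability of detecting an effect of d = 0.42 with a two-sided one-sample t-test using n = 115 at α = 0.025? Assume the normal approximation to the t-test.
Power ≈ 0.99

Power calculation (one-sample t-test, normal approximation):
z_β = d · √n - z_{α/2}
z_β = 0.42 · √115 - 2.241
z_β = 0.42 · 10.724 - 2.241
z_β = 2.263

Power = Φ(z_β) = Φ(2.263) ≈ 0.988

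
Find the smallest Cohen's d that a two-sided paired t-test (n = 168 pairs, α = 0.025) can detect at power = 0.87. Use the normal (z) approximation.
d ≈ 0.26

Minimum detectable effect (paired t-test, normal approximation):
d = (z_{α/2} + z_β) / √n
d = (2.241 + 1.126) / √168
d = 3.368 / 12.961
d ≈ 0.26

By Cohen's convention (0.2 small / 0.5 medium / 0.8 large): small effect.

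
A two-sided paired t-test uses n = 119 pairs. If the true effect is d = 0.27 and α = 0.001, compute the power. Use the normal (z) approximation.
Power ≈ 0.36

Power calculation (paired t-test, normal approximation):
z_β = d · √n - z_{α/2}
z_β = 0.27 · √119 - 3.291
z_β = 0.27 · 10.909 - 3.291
z_β = -0.345

Power = Φ(z_β) = Φ(-0.345) ≈ 0.365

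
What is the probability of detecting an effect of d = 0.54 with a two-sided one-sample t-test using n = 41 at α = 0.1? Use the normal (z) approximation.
Power ≈ 0.97

Power calculation (one-sample t-test, normal approximation):
z_β = d · √n - z_{α/2}
z_β = 0.54 · √41 - 1.645
z_β = 0.54 · 6.403 - 1.645
z_β = 1.813

Power = Φ(z_β) = Φ(1.813) ≈ 0.965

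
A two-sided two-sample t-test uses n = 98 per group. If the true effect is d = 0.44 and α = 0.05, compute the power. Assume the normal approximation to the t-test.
Power ≈ 0.87

Power calculation (two-sample t-test, normal approximation):
z_β = d · √(n/2) - z_{α/2}
z_β = 0.44 · √(98/2) - 1.960
z_β = 0.44 · 7.000 - 1.960
z_β = 1.120

Power = Φ(z_β) = Φ(1.120) ≈ 0.869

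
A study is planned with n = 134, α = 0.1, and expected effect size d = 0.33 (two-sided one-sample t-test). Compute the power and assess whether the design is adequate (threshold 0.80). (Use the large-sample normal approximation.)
Power ≈ 0.99; the study is adequately powered (power ≥ 0.80)

Power calculation (one-sample t-test, normal approximation):
z_β = d · √n - z_{α/2}
z_β = 0.33 · √134 - 1.645
z_β = 0.33 · 11.576 - 1.645
z_β = 2.175

Power = Φ(z_β) = Φ(2.175) ≈ 0.985

Effect size d = 0.33 is small by Cohen's convention (0.2/0.5/0.8).

Threshold: power ≥ 0.80 is conventionally adequate.
Power ≈ 0.99 → the study is adequately powered (power ≥ 0.80).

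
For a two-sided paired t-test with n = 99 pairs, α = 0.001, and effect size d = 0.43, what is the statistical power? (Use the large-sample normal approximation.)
Power ≈ 0.84

Power calculation (paired t-test, normal approximation):
z_β = d · √n - z_{α/2}
z_β = 0.43 · √99 - 3.291
z_β = 0.43 · 9.950 - 3.291
z_β = 0.988

Power = Φ(z_β) = Φ(0.988) ≈ 0.838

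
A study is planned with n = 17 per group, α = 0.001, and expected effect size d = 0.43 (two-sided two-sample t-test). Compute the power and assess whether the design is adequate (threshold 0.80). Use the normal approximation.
Power ≈ 0.02; the study is underpowered (power < 0.80)

Power calculation (two-sample t-test, normal approximation):
z_β = d · √(n/2) - z_{α/2}
z_β = 0.43 · √(17/2) - 3.291
z_β = 0.43 · 2.915 - 3.291
z_β = -2.037

Power = Φ(z_β) = Φ(-2.037) ≈ 0.021

Effect size d = 0.43 is small by Cohen's convention (0.2/0.5/0.8).

Threshold: power ≥ 0.80 is conventionally adequate.
Power ≈ 0.02 → the study is underpowered (power < 0.80).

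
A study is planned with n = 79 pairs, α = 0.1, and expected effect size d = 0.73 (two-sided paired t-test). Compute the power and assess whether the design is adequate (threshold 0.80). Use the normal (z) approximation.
Power ≈ 1.00; the study is adequately powered (power ≥ 0.80)

Power calculation (paired t-test, normal approximation):
z_β = d · √n - z_{α/2}
z_β = 0.73 · √79 - 1.645
z_β = 0.73 · 8.888 - 1.645
z_β = 4.844

Power = Φ(z_β) = Φ(4.844) ≈ 1.000

Effect size d = 0.73 is medium by Cohen's convention (0.2/0.5/0.8).

Threshold: power ≥ 0.80 is conventionally adequate.
Power ≈ 1.00 → the study is adequately powered (power ≥ 0.80).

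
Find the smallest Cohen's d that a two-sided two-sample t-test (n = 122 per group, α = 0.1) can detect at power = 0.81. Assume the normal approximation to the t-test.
d ≈ 0.32

Minimum detectable effect (two-sample t-test, normal approximation):
d = (z_{α/2} + z_β) / √(n/2)
d = (1.645 + 0.878) / √(122/2)
d = 2.523 / 7.810
d ≈ 0.32

By Cohen's convention (0.2 small / 0.5 medium / 0.8 large): small effect.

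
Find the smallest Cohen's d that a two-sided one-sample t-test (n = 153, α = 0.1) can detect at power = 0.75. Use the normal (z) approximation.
d ≈ 0.19

Minimum detectable effect (one-sample t-test, normal approximation):
d = (z_{α/2} + z_β) / √n
d = (1.645 + 0.674) / √153
d = 2.319 / 12.369
d ≈ 0.19

By Cohen's convention (0.2 small / 0.5 medium / 0.8 large): very small effect.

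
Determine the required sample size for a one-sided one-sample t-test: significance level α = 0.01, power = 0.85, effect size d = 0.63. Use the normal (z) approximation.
n = 29

Sample size formula (one-sample t-test, normal approximation):
n = ((z_α + z_β) / d)²

z_α = 2.326 (for α = 0.01, one-sided)
z_β = 1.036 (for power = 0.85)
d = 0.63

n = ((2.326 + 1.036) / 0.63)²
n = (5.337)²
n ≈ 28.48
Round up to the next whole number: n = 29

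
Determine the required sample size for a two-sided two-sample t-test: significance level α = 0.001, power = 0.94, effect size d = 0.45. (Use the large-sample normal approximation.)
n = 232 per group

Sample size formula (two-sample t-test, normal approximation):
n = 2 · ((z_{α/2} + z_β) / d)²

z_{α/2} = 3.291 (for α = 0.001, two-sided)
z_β = 1.555 (for power = 0.94)
d = 0.45

n = 2 · ((3.291 + 1.555) / 0.45)²
n = 2 · (10.769)²
n ≈ 231.94
Round up to the next whole number: n = 232 per group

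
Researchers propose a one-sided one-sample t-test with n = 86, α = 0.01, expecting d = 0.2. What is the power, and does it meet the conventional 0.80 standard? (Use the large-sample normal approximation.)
Power ≈ 0.32; the study is underpowered (power < 0.80)

Power calculation (one-sample t-test, normal approximation):
z_β = d · √n - z_α
z_β = 0.2 · √86 - 2.326
z_β = 0.2 · 9.274 - 2.326
z_β = -0.472

Power = Φ(z_β) = Φ(-0.472) ≈ 0.319

Effect size d = 0.2 is small by Cohen's convention (0.2/0.5/0.8).

Threshold: power ≥ 0.80 is conventionally adequate.
Power ≈ 0.32 → the study is underpowered (power < 0.80).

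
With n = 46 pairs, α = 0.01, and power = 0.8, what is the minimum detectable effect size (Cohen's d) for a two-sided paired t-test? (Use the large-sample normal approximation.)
d ≈ 0.50

Minimum detectable effect (paired t-test, normal approximation):
d = (z_{α/2} + z_β) / √n
d = (2.576 + 0.842) / √46
d = 3.417 / 6.782
d ≈ 0.50

By Cohen's convention (0.2 small / 0.5 medium / 0.8 large): medium effect.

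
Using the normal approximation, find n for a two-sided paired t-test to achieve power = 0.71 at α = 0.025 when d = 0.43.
n = 43 pairs

Sample size formula (paired t-test, normal approximation):
n = ((z_{α/2} + z_β) / d)²

z_{α/2} = 2.241 (for α = 0.025, two-sided)
z_β = 0.553 (for power = 0.71)
d = 0.43

n = ((2.241 + 0.553) / 0.43)²
n = (6.498)²
n ≈ 42.22
Round up to the next whole number: n = 43 pairs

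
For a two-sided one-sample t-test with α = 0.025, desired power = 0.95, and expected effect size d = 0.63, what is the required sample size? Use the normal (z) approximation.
n = 39

Sample size formula (one-sample t-test, normal approximation):
n = ((z_{α/2} + z_β) / d)²

z_{α/2} = 2.241 (for α = 0.025, two-sided)
z_β = 1.645 (for power = 0.95)
d = 0.63

n = ((2.241 + 1.645) / 0.63)²
n = (6.168)²
n ≈ 38.04
Round up to the next whole number: n = 39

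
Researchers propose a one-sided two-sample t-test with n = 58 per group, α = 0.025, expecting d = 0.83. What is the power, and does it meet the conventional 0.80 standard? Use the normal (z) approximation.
Power ≈ 0.99; the study is adequately powered (power ≥ 0.80)

Power calculation (two-sample t-test, normal approximation):
z_β = d · √(n/2) - z_α
z_β = 0.83 · √(58/2) - 1.960
z_β = 0.83 · 5.385 - 1.960
z_β = 2.510

Power = Φ(z_β) = Φ(2.510) ≈ 0.994

Effect size d = 0.83 is large by Cohen's convention (0.2/0.5/0.8).

Threshold: power ≥ 0.80 is conventionally adequate.
Power ≈ 0.99 → the study is adequately powered (power ≥ 0.80).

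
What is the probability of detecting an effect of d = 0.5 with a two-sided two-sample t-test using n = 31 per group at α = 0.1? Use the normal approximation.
Power ≈ 0.63

Power calculation (two-sample t-test, normal approximation):
z_β = d · √(n/2) - z_{α/2}
z_β = 0.5 · √(31/2) - 1.645
z_β = 0.5 · 3.937 - 1.645
z_β = 0.324

Power = Φ(z_β) = Φ(0.324) ≈ 0.627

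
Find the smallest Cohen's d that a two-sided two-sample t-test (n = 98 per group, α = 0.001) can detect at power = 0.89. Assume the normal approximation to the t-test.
d ≈ 0.65

Minimum detectable effect (two-sample t-test, normal approximation):
d = (z_{α/2} + z_β) / √(n/2)
d = (3.291 + 1.227) / √(98/2)
d = 4.517 / 7.000
d ≈ 0.65

By Cohen's convention (0.2 small / 0.5 medium / 0.8 large): medium effect.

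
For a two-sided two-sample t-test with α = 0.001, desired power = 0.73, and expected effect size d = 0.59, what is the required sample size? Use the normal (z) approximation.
n = 88 per group

Sample size formula (two-sample t-test, normal approximation):
n = 2 · ((z_{α/2} + z_β) / d)²

z_{α/2} = 3.291 (for α = 0.001, two-sided)
z_β = 0.613 (for power = 0.73)
d = 0.59

n = 2 · ((3.291 + 0.613) / 0.59)²
n = 2 · (6.617)²
n ≈ 87.57
Round up to the next whole number: n = 88 per group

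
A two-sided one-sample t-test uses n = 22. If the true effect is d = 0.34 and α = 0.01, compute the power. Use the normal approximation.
Power ≈ 0.16

Power calculation (one-sample t-test, normal approximation):
z_β = d · √n - z_{α/2}
z_β = 0.34 · √22 - 2.576
z_β = 0.34 · 4.690 - 2.576
z_β = -0.981

Power = Φ(z_β) = Φ(-0.981) ≈ 0.163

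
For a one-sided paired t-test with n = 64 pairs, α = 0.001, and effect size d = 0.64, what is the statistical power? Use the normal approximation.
Power ≈ 0.98

Power calculation (paired t-test, normal approximation):
z_β = d · √n - z_α
z_β = 0.64 · √64 - 3.090
z_β = 0.64 · 8.000 - 3.090
z_β = 2.030

Power = Φ(z_β) = Φ(2.030) ≈ 0.979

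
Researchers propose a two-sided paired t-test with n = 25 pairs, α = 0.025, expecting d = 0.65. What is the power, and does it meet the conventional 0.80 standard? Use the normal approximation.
Power ≈ 0.84; the study is adequately powered (power ≥ 0.80)

Power calculation (paired t-test, normal approximation):
z_β = d · √n - z_{α/2}
z_β = 0.65 · √25 - 2.241
z_β = 0.65 · 5.000 - 2.241
z_β = 1.009

Power = Φ(z_β) = Φ(1.009) ≈ 0.843

Effect size d = 0.65 is medium by Cohen's convention (0.2/0.5/0.8).

Threshold: power ≥ 0.80 is conventionally adequate.
Power ≈ 0.84 → the study is adequately powered (power ≥ 0.80).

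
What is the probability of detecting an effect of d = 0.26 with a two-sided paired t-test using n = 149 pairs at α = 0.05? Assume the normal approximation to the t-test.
Power ≈ 0.89

Power calculation (paired t-test, normal approximation):
z_β = d · √n - z_{α/2}
z_β = 0.26 · √149 - 1.960
z_β = 0.26 · 12.207 - 1.960
z_β = 1.214

Power = Φ(z_β) = Φ(1.214) ≈ 0.888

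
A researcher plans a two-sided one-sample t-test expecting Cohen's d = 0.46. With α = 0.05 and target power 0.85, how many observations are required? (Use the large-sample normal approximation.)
n = 43

Sample size formula (one-sample t-test, normal approximation):
n = ((z_{α/2} + z_β) / d)²

z_{α/2} = 1.960 (for α = 0.05, two-sided)
z_β = 1.036 (for power = 0.85)
d = 0.46

n = ((1.960 + 1.036) / 0.46)²
n = (6.513)²
n ≈ 42.42
Round up to the next whole number: n = 43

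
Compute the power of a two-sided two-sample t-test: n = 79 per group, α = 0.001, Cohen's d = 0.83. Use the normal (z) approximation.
Power ≈ 0.97

Power calculation (two-sample t-test, normal approximation):
z_β = d · √(n/2) - z_{α/2}
z_β = 0.83 · √(79/2) - 3.291
z_β = 0.83 · 6.285 - 3.291
z_β = 1.926

Power = Φ(z_β) = Φ(1.926) ≈ 0.973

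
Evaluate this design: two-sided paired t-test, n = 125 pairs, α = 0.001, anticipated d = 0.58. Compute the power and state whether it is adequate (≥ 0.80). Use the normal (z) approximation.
Power ≈ 1.00; the study is adequately powered (power ≥ 0.80)

Power calculation (paired t-test, normal approximation):
z_β = d · √n - z_{α/2}
z_β = 0.58 · √125 - 3.291
z_β = 0.58 · 11.180 - 3.291
z_β = 3.194

Power = Φ(z_β) = Φ(3.194) ≈ 0.999

Effect size d = 0.58 is medium by Cohen's convention (0.2/0.5/0.8).

Threshold: power ≥ 0.80 is conventionally adequate.
Power ≈ 1.00 → the study is adequately powered (power ≥ 0.80).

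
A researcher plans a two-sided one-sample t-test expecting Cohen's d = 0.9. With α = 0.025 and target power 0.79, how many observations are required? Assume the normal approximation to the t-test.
n = 12

Sample size formula (one-sample t-test, normal approximation):
n = ((z_{α/2} + z_β) / d)²

z_{α/2} = 2.241 (for α = 0.025, two-sided)
z_β = 0.806 (for power = 0.79)
d = 0.9

n = ((2.241 + 0.806) / 0.9)²
n = (3.386)²
n ≈ 11.46
Round up to the next whole number: n = 12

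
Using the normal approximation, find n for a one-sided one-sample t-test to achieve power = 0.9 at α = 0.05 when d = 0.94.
n = 10

Sample size formula (one-sample t-test, normal approximation):
n = ((z_α + z_β) / d)²

z_α = 1.645 (for α = 0.05, one-sided)
z_β = 1.282 (for power = 0.9)
d = 0.94

n = ((1.645 + 1.282) / 0.94)²
n = (3.114)²
n ≈ 9.70
Round up to the next whole number: n = 10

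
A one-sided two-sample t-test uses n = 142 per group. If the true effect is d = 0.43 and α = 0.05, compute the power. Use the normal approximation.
Power ≈ 0.98

Power calculation (two-sample t-test, normal approximation):
z_β = d · √(n/2) - z_α
z_β = 0.43 · √(142/2) - 1.645
z_β = 0.43 · 8.426 - 1.645
z_β = 1.978

Power = Φ(z_β) = Φ(1.978) ≈ 0.976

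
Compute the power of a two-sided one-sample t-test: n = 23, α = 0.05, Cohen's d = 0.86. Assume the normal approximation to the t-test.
Power ≈ 0.98

Power calculation (one-sample t-test, normal approximation):
z_β = d · √n - z_{α/2}
z_β = 0.86 · √23 - 1.960
z_β = 0.86 · 4.796 - 1.960
z_β = 2.164

Power = Φ(z_β) = Φ(2.164) ≈ 0.985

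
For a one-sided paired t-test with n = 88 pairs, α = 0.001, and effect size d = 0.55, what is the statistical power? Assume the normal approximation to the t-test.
Power ≈ 0.98

Power calculation (paired t-test, normal approximation):
z_β = d · √n - z_α
z_β = 0.55 · √88 - 3.090
z_β = 0.55 · 9.381 - 3.090
z_β = 2.069

Power = Φ(z_β) = Φ(2.069) ≈ 0.981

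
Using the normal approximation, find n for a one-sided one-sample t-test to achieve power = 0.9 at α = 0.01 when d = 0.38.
n = 91

Sample size formula (one-sample t-test, normal approximation):
n = ((z_α + z_β) / d)²

z_α = 2.326 (for α = 0.01, one-sided)
z_β = 1.282 (for power = 0.9)
d = 0.38

n = ((2.326 + 1.282) / 0.38)²
n = (9.495)²
n ≈ 90.16
Round up to the next whole number: n = 91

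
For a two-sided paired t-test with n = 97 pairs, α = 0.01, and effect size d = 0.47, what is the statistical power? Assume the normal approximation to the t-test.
Power ≈ 0.98

Power calculation (paired t-test, normal approximation):
z_β = d · √n - z_{α/2}
z_β = 0.47 · √97 - 2.576
z_β = 0.47 · 9.849 - 2.576
z_β = 2.053

Power = Φ(z_β) = Φ(2.053) ≈ 0.980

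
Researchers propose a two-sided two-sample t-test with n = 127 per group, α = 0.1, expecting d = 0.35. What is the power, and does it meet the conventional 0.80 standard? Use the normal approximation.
Power ≈ 0.87; the study is adequately powered (power ≥ 0.80)

Power calculation (two-sample t-test, normal approximation):
z_β = d · √(n/2) - z_{α/2}
z_β = 0.35 · √(127/2) - 1.645
z_β = 0.35 · 7.969 - 1.645
z_β = 1.144

Power = Φ(z_β) = Φ(1.144) ≈ 0.874

Effect size d = 0.35 is small by Cohen's convention (0.2/0.5/0.8).

Threshold: power ≥ 0.80 is conventionally adequate.
Power ≈ 0.87 → the study is adequately powered (power ≥ 0.80).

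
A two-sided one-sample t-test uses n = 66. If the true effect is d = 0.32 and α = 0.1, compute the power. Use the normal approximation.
Power ≈ 0.83

Power calculation (one-sample t-test, normal approximation):
z_β = d · √n - z_{α/2}
z_β = 0.32 · √66 - 1.645
z_β = 0.32 · 8.124 - 1.645
z_β = 0.955

Power = Φ(z_β) = Φ(0.955) ≈ 0.830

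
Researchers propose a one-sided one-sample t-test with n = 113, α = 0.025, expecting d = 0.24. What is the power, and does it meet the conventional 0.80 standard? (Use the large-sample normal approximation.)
Power ≈ 0.72; the study is underpowered (power < 0.80)

Power calculation (one-sample t-test, normal approximation):
z_β = d · √n - z_α
z_β = 0.24 · √113 - 1.960
z_β = 0.24 · 10.630 - 1.960
z_β = 0.591

Power = Φ(z_β) = Φ(0.591) ≈ 0.723

Effect size d = 0.24 is small by Cohen's convention (0.2/0.5/0.8).

Threshold: power ≥ 0.80 is conventionally adequate.
Power ≈ 0.72 → the study is underpowered (power < 0.80).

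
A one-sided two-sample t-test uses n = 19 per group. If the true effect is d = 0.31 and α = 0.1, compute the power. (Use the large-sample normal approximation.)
Power ≈ 0.37

Power calculation (two-sample t-test, normal approximation):
z_β = d · √(n/2) - z_α
z_β = 0.31 · √(19/2) - 1.282
z_β = 0.31 · 3.082 - 1.282
z_β = -0.326

Power = Φ(z_β) = Φ(-0.326) ≈ 0.372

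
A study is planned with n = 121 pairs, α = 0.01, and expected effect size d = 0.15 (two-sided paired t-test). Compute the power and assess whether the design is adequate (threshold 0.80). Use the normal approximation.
Power ≈ 0.18; the study is underpowered (power < 0.80)

Power calculation (paired t-test, normal approximation):
z_β = d · √n - z_{α/2}
z_β = 0.15 · √121 - 2.576
z_β = 0.15 · 11.000 - 2.576
z_β = -0.926

Power = Φ(z_β) = Φ(-0.926) ≈ 0.177

Effect size d = 0.15 is very small by Cohen's convention (0.2/0.5/0.8).

Threshold: power ≥ 0.80 is conventionally adequate.
Power ≈ 0.18 → the study is underpowered (power < 0.80).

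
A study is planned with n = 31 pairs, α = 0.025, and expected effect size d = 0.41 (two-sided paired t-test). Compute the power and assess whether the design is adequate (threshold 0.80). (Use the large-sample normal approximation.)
Power ≈ 0.52; the study is underpowered (power < 0.80)

Power calculation (paired t-test, normal approximation):
z_β = d · √n - z_{α/2}
z_β = 0.41 · √31 - 2.241
z_β = 0.41 · 5.568 - 2.241
z_β = 0.041

Power = Φ(z_β) = Φ(0.041) ≈ 0.517

Effect size d = 0.41 is small by Cohen's convention (0.2/0.5/0.8).

Threshold: power ≥ 0.80 is conventionally adequate.
Power ≈ 0.52 → the study is underpowered (power < 0.80).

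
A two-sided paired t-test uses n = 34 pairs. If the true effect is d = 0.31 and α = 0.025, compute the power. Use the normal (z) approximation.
Power ≈ 0.33

Power calculation (paired t-test, normal approximation):
z_β = d · √n - z_{α/2}
z_β = 0.31 · √34 - 2.241
z_β = 0.31 · 5.831 - 2.241
z_β = -0.434

Power = Φ(z_β) = Φ(-0.434) ≈ 0.332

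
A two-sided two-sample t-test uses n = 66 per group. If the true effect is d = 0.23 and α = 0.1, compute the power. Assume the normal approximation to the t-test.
Power ≈ 0.37

Power calculation (two-sample t-test, normal approximation):
z_β = d · √(n/2) - z_{α/2}
z_β = 0.23 · √(66/2) - 1.645
z_β = 0.23 · 5.745 - 1.645
z_β = -0.324

Power = Φ(z_β) = Φ(-0.324) ≈ 0.373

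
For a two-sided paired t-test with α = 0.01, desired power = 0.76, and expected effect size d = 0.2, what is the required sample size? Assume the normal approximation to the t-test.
n = 270 pairs

Sample size formula (paired t-test, normal approximation):
n = ((z_{α/2} + z_β) / d)²

z_{α/2} = 2.576 (for α = 0.01, two-sided)
z_β = 0.706 (for power = 0.76)
d = 0.2

n = ((2.576 + 0.706) / 0.2)²
n = (16.410)²
n ≈ 269.29
Round up to the next whole number: n = 270 pairs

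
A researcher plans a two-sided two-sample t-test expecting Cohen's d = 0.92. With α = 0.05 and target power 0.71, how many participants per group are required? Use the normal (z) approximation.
n = 15 per group

Sample size formula (two-sample t-test, normal approximation):
n = 2 · ((z_{α/2} + z_β) / d)²

z_{α/2} = 1.960 (for α = 0.05, two-sided)
z_β = 0.553 (for power = 0.71)
d = 0.92

n = 2 · ((1.960 + 0.553) / 0.92)²
n = 2 · (2.732)²
n ≈ 14.93
Round up to the next whole number: n = 15 per group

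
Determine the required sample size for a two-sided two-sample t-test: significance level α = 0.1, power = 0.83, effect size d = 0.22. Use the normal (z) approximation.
n = 280 per group

Sample size formula (two-sample t-test, normal approximation):
n = 2 · ((z_{α/2} + z_β) / d)²

z_{α/2} = 1.645 (for α = 0.1, two-sided)
z_β = 0.954 (for power = 0.83)
d = 0.22

n = 2 · ((1.645 + 0.954) / 0.22)²
n = 2 · (11.814)²
n ≈ 279.14
Round up to the next whole number: n = 280 per group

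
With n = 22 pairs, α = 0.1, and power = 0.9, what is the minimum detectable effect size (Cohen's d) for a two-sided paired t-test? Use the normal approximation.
d ≈ 0.62

Minimum detectable effect (paired t-test, normal approximation):
d = (z_{α/2} + z_β) / √n
d = (1.645 + 1.282) / √22
d = 2.926 / 4.690
d ≈ 0.62

By Cohen's convention (0.2 small / 0.5 medium / 0.8 large): medium effect.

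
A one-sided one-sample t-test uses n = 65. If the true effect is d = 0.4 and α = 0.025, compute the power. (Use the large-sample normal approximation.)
Power ≈ 0.90

Power calculation (one-sample t-test, normal approximation):
z_β = d · √n - z_α
z_β = 0.4 · √65 - 1.960
z_β = 0.4 · 8.062 - 1.960
z_β = 1.265

Power = Φ(z_β) = Φ(1.265) ≈ 0.897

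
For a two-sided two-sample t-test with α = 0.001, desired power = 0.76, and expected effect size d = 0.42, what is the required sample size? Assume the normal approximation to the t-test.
n = 182 per group

Sample size formula (two-sample t-test, normal approximation):
n = 2 · ((z_{α/2} + z_β) / d)²

z_{α/2} = 3.291 (for α = 0.001, two-sided)
z_β = 0.706 (for power = 0.76)
d = 0.42

n = 2 · ((3.291 + 0.706) / 0.42)²
n = 2 · (9.517)²
n ≈ 181.15
Round up to the next whole number: n = 182 per group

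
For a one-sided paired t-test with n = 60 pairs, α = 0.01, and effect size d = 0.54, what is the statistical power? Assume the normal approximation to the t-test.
Power ≈ 0.97

Power calculation (paired t-test, normal approximation):
z_β = d · √n - z_α
z_β = 0.54 · √60 - 2.326
z_β = 0.54 · 7.746 - 2.326
z_β = 1.856

Power = Φ(z_β) = Φ(1.856) ≈ 0.968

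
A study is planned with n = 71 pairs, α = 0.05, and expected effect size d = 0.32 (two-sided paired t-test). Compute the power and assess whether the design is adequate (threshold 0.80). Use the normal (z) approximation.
Power ≈ 0.77; the study is underpowered (power < 0.80)

Power calculation (paired t-test, normal approximation):
z_β = d · √n - z_{α/2}
z_β = 0.32 · √71 - 1.960
z_β = 0.32 · 8.426 - 1.960
z_β = 0.736

Power = Φ(z_β) = Φ(0.736) ≈ 0.769

Effect size d = 0.32 is small by Cohen's convention (0.2/0.5/0.8).

Threshold: power ≥ 0.80 is conventionally adequate.
Power ≈ 0.77 → the study is underpowered (power < 0.80).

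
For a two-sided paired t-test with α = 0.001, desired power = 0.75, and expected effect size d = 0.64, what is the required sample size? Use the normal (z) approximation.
n = 39 pairs

Sample size formula (paired t-test, normal approximation):
n = ((z_{α/2} + z_β) / d)²

z_{α/2} = 3.291 (for α = 0.001, two-sided)
z_β = 0.674 (for power = 0.75)
d = 0.64

n = ((3.291 + 0.674) / 0.64)²
n = (6.195)²
n ≈ 38.38
Round up to the next whole number: n = 39 pairs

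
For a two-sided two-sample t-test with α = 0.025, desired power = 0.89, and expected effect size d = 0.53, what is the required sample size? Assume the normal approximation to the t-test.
n = 86 per group

Sample size formula (two-sample t-test, normal approximation):
n = 2 · ((z_{α/2} + z_β) / d)²

z_{α/2} = 2.241 (for α = 0.025, two-sided)
z_β = 1.227 (for power = 0.89)
d = 0.53

n = 2 · ((2.241 + 1.227) / 0.53)²
n = 2 · (6.543)²
n ≈ 85.62
Round up to the next whole number: n = 86 per group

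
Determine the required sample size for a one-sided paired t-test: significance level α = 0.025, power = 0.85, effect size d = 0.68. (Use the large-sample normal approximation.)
n = 20 pairs

Sample size formula (paired t-test, normal approximation):
n = ((z_α + z_β) / d)²

z_α = 1.960 (for α = 0.025, one-sided)
z_β = 1.036 (for power = 0.85)
d = 0.68

n = ((1.960 + 1.036) / 0.68)²
n = (4.406)²
n ≈ 19.41
Round up to the next whole number: n = 20 pairs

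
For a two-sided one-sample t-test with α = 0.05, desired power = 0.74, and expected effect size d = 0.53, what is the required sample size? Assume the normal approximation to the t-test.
n = 25

Sample size formula (one-sample t-test, normal approximation):
n = ((z_{α/2} + z_β) / d)²

z_{α/2} = 1.960 (for α = 0.05, two-sided)
z_β = 0.643 (for power = 0.74)
d = 0.53

n = ((1.960 + 0.643) / 0.53)²
n = (4.911)²
n ≈ 24.12
Round up to the next whole number: n = 25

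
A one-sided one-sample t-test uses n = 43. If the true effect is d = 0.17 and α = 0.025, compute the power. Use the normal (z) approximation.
Power ≈ 0.20

Power calculation (one-sample t-test, normal approximation):
z_β = d · √n - z_α
z_β = 0.17 · √43 - 1.960
z_β = 0.17 · 6.557 - 1.960
z_β = -0.845

Power = Φ(z_β) = Φ(-0.845) ≈ 0.199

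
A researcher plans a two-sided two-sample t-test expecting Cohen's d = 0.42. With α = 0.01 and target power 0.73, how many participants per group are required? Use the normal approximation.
n = 116 per group

Sample size formula (two-sample t-test, normal approximation):
n = 2 · ((z_{α/2} + z_β) / d)²

z_{α/2} = 2.576 (for α = 0.01, two-sided)
z_β = 0.613 (for power = 0.73)
d = 0.42

n = 2 · ((2.576 + 0.613) / 0.42)²
n = 2 · (7.593)²
n ≈ 115.31
Round up to the next whole number: n = 116 per group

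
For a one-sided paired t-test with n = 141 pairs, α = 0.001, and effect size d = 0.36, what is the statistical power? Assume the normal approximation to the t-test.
Power ≈ 0.88

Power calculation (paired t-test, normal approximation):
z_β = d · √n - z_α
z_β = 0.36 · √141 - 3.090
z_β = 0.36 · 11.874 - 3.090
z_β = 1.185

Power = Φ(z_β) = Φ(1.185) ≈ 0.882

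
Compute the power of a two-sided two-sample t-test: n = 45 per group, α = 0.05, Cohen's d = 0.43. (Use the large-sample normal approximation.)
Power ≈ 0.53

Power calculation (two-sample t-test, normal approximation):
z_β = d · √(n/2) - z_{α/2}
z_β = 0.43 · √(45/2) - 1.960
z_β = 0.43 · 4.743 - 1.960
z_β = 0.080

Power = Φ(z_β) = Φ(0.080) ≈ 0.532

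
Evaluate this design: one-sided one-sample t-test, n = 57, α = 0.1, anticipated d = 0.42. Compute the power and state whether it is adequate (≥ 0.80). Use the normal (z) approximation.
Power ≈ 0.97; the study is adequately powered (power ≥ 0.80)

Power calculation (one-sample t-test, normal approximation):
z_β = d · √n - z_α
z_β = 0.42 · √57 - 1.282
z_β = 0.42 · 7.550 - 1.282
z_β = 1.889

Power = Φ(z_β) = Φ(1.889) ≈ 0.971

Effect size d = 0.42 is small by Cohen's convention (0.2/0.5/0.8).

Threshold: power ≥ 0.80 is conventionally adequate.
Power ≈ 0.97 → the study is adequately powered (power ≥ 0.80).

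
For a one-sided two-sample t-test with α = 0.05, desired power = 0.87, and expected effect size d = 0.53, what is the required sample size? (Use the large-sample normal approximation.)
n = 55 per group

Sample size formula (two-sample t-test, normal approximation):
n = 2 · ((z_α + z_β) / d)²

z_α = 1.645 (for α = 0.05, one-sided)
z_β = 1.126 (for power = 0.87)
d = 0.53

n = 2 · ((1.645 + 1.126) / 0.53)²
n = 2 · (5.228)²
n ≈ 54.66
Round up to the next whole number: n = 55 per group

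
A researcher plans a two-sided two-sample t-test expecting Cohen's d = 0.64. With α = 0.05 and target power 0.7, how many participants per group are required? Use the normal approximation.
n = 31 per group

Sample size formula (two-sample t-test, normal approximation):
n = 2 · ((z_{α/2} + z_β) / d)²

z_{α/2} = 1.960 (for α = 0.05, two-sided)
z_β = 0.524 (for power = 0.7)
d = 0.64

n = 2 · ((1.960 + 0.524) / 0.64)²
n = 2 · (3.881)²
n ≈ 30.12
Round up to the next whole number: n = 31 per group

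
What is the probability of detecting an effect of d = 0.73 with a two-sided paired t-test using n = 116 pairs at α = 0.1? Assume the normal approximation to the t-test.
Power ≈ 1.00

Power calculation (paired t-test, normal approximation):
z_β = d · √n - z_{α/2}
z_β = 0.73 · √116 - 1.645
z_β = 0.73 · 10.770 - 1.645
z_β = 6.217

Power = Φ(z_β) = Φ(6.217) ≈ 1.000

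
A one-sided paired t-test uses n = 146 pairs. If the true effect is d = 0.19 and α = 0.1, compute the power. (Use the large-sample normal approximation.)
Power ≈ 0.84

Power calculation (paired t-test, normal approximation):
z_β = d · √n - z_α
z_β = 0.19 · √146 - 1.282
z_β = 0.19 · 12.083 - 1.282
z_β = 1.014

Power = Φ(z_β) = Φ(1.014) ≈ 0.845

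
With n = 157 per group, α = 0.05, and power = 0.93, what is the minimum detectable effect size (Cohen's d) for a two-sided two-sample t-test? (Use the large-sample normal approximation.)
d ≈ 0.39

Minimum detectable effect (two-sample t-test, normal approximation):
d = (z_{α/2} + z_β) / √(n/2)
d = (1.960 + 1.476) / √(157/2)
d = 3.436 / 8.860
d ≈ 0.39

By Cohen's convention (0.2 small / 0.5 medium / 0.8 large): small effect.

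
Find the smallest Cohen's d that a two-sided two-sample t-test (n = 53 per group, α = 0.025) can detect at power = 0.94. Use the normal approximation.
d ≈ 0.74

Minimum detectable effect (two-sample t-test, normal approximation):
d = (z_{α/2} + z_β) / √(n/2)
d = (2.241 + 1.555) / √(53/2)
d = 3.796 / 5.148
d ≈ 0.74

By Cohen's convention (0.2 small / 0.5 medium / 0.8 large): medium effect.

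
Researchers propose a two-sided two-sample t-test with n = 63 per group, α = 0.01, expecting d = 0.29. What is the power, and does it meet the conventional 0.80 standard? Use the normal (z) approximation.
Power ≈ 0.17; the study is underpowered (power < 0.80)

Power calculation (two-sample t-test, normal approximation):
z_β = d · √(n/2) - z_{α/2}
z_β = 0.29 · √(63/2) - 2.576
z_β = 0.29 · 5.612 - 2.576
z_β = -0.948

Power = Φ(z_β) = Φ(-0.948) ≈ 0.172

Effect size d = 0.29 is small by Cohen's convention (0.2/0.5/0.8).

Threshold: power ≥ 0.80 is conventionally adequate.
Power ≈ 0.17 → the study is underpowered (power < 0.80).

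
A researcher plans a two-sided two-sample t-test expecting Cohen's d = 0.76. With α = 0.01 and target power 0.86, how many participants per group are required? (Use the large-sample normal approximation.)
n = 47 per group

Sample size formula (two-sample t-test, normal approximation):
n = 2 · ((z_{α/2} + z_β) / d)²

z_{α/2} = 2.576 (for α = 0.01, two-sided)
z_β = 1.080 (for power = 0.86)
d = 0.76

n = 2 · ((2.576 + 1.080) / 0.76)²
n = 2 · (4.811)²
n ≈ 46.29
Round up to the next whole number: n = 47 per group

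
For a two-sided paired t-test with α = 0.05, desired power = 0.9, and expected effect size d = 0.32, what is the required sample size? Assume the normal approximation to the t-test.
n = 103 pairs

Sample size formula (paired t-test, normal approximation):
n = ((z_{α/2} + z_β) / d)²

z_{α/2} = 1.960 (for α = 0.05, two-sided)
z_β = 1.282 (for power = 0.9)
d = 0.32

n = ((1.960 + 1.282) / 0.32)²
n = (10.131)²
n ≈ 102.64
Round up to the next whole number: n = 103 pairs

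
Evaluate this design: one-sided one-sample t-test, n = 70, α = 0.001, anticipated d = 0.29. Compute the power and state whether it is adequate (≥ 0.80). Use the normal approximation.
Power ≈ 0.25; the study is underpowered (power < 0.80)

Power calculation (one-sample t-test, normal approximation):
z_β = d · √n - z_α
z_β = 0.29 · √70 - 3.090
z_β = 0.29 · 8.367 - 3.090
z_β = -0.664

Power = Φ(z_β) = Φ(-0.664) ≈ 0.253

Effect size d = 0.29 is small by Cohen's convention (0.2/0.5/0.8).

Threshold: power ≥ 0.80 is conventionally adequate.
Power ≈ 0.25 → the study is underpowered (power < 0.80).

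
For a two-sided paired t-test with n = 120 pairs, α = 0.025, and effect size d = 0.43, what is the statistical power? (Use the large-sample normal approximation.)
Power ≈ 0.99

Power calculation (paired t-test, normal approximation):
z_β = d · √n - z_{α/2}
z_β = 0.43 · √120 - 2.241
z_β = 0.43 · 10.954 - 2.241
z_β = 2.469

Power = Φ(z_β) = Φ(2.469) ≈ 0.993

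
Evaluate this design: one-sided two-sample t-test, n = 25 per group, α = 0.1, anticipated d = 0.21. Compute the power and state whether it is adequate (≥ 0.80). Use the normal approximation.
Power ≈ 0.29; the study is underpowered (power < 0.80)

Power calculation (two-sample t-test, normal approximation):
z_β = d · √(n/2) - z_α
z_β = 0.21 · √(25/2) - 1.282
z_β = 0.21 · 3.536 - 1.282
z_β = -0.539

Power = Φ(z_β) = Φ(-0.539) ≈ 0.295

Effect size d = 0.21 is small by Cohen's convention (0.2/0.5/0.8).

Threshold: power ≥ 0.80 is conventionally adequate.
Power ≈ 0.29 → the study is underpowered (power < 0.80).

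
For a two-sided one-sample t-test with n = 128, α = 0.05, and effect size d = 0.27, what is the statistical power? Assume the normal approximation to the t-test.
Power ≈ 0.86

Power calculation (one-sample t-test, normal approximation):
z_β = d · √n - z_{α/2}
z_β = 0.27 · √128 - 1.960
z_β = 0.27 · 11.314 - 1.960
z_β = 1.095

Power = Φ(z_β) = Φ(1.095) ≈ 0.863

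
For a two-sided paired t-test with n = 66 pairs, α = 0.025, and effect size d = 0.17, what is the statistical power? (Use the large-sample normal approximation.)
Power ≈ 0.19

Power calculation (paired t-test, normal approximation):
z_β = d · √n - z_{α/2}
z_β = 0.17 · √66 - 2.241
z_β = 0.17 · 8.124 - 2.241
z_β = -0.860

Power = Φ(z_β) = Φ(-0.860) ≈ 0.195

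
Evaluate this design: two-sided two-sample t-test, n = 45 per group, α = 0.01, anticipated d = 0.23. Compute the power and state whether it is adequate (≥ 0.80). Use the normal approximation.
Power ≈ 0.07; the study is underpowered (power < 0.80)

Power calculation (two-sample t-test, normal approximation):
z_β = d · √(n/2) - z_{α/2}
z_β = 0.23 · √(45/2) - 2.576
z_β = 0.23 · 4.743 - 2.576
z_β = -1.485

Power = Φ(z_β) = Φ(-1.485) ≈ 0.069

Effect size d = 0.23 is small by Cohen's convention (0.2/0.5/0.8).

Threshold: power ≥ 0.80 is conventionally adequate.
Power ≈ 0.07 → the study is underpowered (power < 0.80).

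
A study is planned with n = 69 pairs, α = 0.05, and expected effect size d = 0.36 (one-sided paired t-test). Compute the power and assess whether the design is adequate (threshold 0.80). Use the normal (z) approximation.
Power ≈ 0.91; the study is adequately powered (power ≥ 0.80)

Power calculation (paired t-test, normal approximation):
z_β = d · √n - z_α
z_β = 0.36 · √69 - 1.645
z_β = 0.36 · 8.307 - 1.645
z_β = 1.346

Power = Φ(z_β) = Φ(1.346) ≈ 0.911

Effect size d = 0.36 is small by Cohen's convention (0.2/0.5/0.8).

Threshold: power ≥ 0.80 is conventionally adequate.
Power ≈ 0.91 → the study is adequately powered (power ≥ 0.80).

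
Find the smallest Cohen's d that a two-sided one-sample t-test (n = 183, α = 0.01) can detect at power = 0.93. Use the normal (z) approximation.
d ≈ 0.30

Minimum detectable effect (one-sample t-test, normal approximation):
d = (z_{α/2} + z_β) / √n
d = (2.576 + 1.476) / √183
d = 4.052 / 13.528
d ≈ 0.30

By Cohen's convention (0.2 small / 0.5 medium / 0.8 large): small effect.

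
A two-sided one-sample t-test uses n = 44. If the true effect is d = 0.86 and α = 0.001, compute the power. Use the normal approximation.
Power ≈ 0.99

Power calculation (one-sample t-test, normal approximation):
z_β = d · √n - z_{α/2}
z_β = 0.86 · √44 - 3.291
z_β = 0.86 · 6.633 - 3.291
z_β = 2.414

Power = Φ(z_β) = Φ(2.414) ≈ 0.992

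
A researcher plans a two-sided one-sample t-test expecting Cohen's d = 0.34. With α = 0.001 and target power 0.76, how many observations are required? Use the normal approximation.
n = 139

Sample size formula (one-sample t-test, normal approximation):
n = ((z_{α/2} + z_β) / d)²

z_{α/2} = 3.291 (for α = 0.001, two-sided)
z_β = 0.706 (for power = 0.76)
d = 0.34

n = ((3.291 + 0.706) / 0.34)²
n = (11.756)²
n ≈ 138.20
Round up to the next whole number: n = 139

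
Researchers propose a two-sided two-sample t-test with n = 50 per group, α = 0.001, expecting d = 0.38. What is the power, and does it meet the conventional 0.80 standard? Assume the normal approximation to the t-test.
Power ≈ 0.08; the study is underpowered (power < 0.80)

Power calculation (two-sample t-test, normal approximation):
z_β = d · √(n/2) - z_{α/2}
z_β = 0.38 · √(50/2) - 3.291
z_β = 0.38 · 5.000 - 3.291
z_β = -1.391

Power = Φ(z_β) = Φ(-1.391) ≈ 0.082

Effect size d = 0.38 is small by Cohen's convention (0.2/0.5/0.8).

Threshold: power ≥ 0.80 is conventionally adequate.
Power ≈ 0.08 → the study is underpowered (power < 0.80).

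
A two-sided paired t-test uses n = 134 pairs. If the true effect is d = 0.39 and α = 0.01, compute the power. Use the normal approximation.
Power ≈ 0.97

Power calculation (paired t-test, normal approximation):
z_β = d · √n - z_{α/2}
z_β = 0.39 · √134 - 2.576
z_β = 0.39 · 11.576 - 2.576
z_β = 1.939

Power = Φ(z_β) = Φ(1.939) ≈ 0.974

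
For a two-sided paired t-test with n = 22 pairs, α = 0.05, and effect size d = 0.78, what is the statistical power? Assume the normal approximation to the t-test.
Power ≈ 0.96

Power calculation (paired t-test, normal approximation):
z_β = d · √n - z_{α/2}
z_β = 0.78 · √22 - 1.960
z_β = 0.78 · 4.690 - 1.960
z_β = 1.699

Power = Φ(z_β) = Φ(1.699) ≈ 0.955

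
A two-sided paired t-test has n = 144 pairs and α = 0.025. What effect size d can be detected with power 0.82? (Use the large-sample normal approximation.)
d ≈ 0.26

Minimum detectable effect (paired t-test, normal approximation):
d = (z_{α/2} + z_β) / √n
d = (2.241 + 0.915) / √144
d = 3.157 / 12.000
d ≈ 0.26

By Cohen's convention (0.2 small / 0.5 medium / 0.8 large): small effect.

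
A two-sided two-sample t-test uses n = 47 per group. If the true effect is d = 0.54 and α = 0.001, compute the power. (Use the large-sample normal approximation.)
Power ≈ 0.25

Power calculation (two-sample t-test, normal approximation):
z_β = d · √(n/2) - z_{α/2}
z_β = 0.54 · √(47/2) - 3.291
z_β = 0.54 · 4.848 - 3.291
z_β = -0.673

Power = Φ(z_β) = Φ(-0.673) ≈ 0.251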